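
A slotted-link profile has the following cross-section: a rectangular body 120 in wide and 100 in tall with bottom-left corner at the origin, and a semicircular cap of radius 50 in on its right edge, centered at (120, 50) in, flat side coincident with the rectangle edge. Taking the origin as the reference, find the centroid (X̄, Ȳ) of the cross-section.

rectangular body: A = 120 × 100 = 12000.00, centroid at (60.00, 50.00).
semicircular end: A = ½π·50² = 3926.99, centroid at (141.22, 50.00).
ΣA = 15926.99 in², ΣAX̄ = 1274572.23 in³, ΣAȲ = 796349.54 in³.
X̄ = 1274572.23/15926.99 = 80.03 in; Ȳ = 796349.54/15926.99 = 50.00 in.

X̄ = 80.03 in, Ȳ = 50.00 in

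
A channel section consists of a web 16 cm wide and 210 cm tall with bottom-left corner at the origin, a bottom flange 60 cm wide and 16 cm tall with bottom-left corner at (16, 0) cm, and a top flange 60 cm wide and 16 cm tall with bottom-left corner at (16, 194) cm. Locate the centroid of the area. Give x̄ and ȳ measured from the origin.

x̄ = 21.82 cm, ȳ = 105.00 cm

Part | A | x̄ᵢ | ȳᵢ | A·x̄ᵢ | A·ȳᵢ
web | 3360.00 | 8.00 | 105.00 | 26880.00 | 352800.00
bottom flange | 960.00 | 46.00 | 8.00 | 44160.00 | 7680.00
top flange | 960.00 | 46.00 | 202.00 | 44160.00 | 193920.00
Σ | 5280.00 |  |  | 115200.00 | 554400.00
x̄ = 115200.00 / 5280.00 = 21.82 cm
ȳ = 554400.00 / 5280.00 = 105.00 cm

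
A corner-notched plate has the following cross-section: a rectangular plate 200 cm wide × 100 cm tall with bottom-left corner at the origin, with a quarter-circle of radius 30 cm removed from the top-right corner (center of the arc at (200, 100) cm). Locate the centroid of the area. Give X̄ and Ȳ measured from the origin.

X̄ = 96.80 cm, Ȳ = 48.63 cm

plate: A = 200 × 100 = 20000.00, centroid at (100.00, 50.00).
removed quarter-circle: A = −¼π·30² = -706.86, centroid at (187.27, 87.27).
ΣA = 19293.14 cm², ΣAX̄ = 1867628.33 cm³, ΣAȲ = 938314.17 cm³.
X̄ = 1867628.33/19293.14 = 96.80 cm; Ȳ = 938314.17/19293.14 = 48.63 cm.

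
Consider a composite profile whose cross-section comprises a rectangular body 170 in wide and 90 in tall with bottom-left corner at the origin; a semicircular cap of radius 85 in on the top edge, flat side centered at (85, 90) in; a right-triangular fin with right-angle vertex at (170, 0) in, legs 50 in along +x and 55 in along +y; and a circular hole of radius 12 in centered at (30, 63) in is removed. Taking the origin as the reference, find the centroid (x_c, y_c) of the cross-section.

Part | A | x̄ᵢ | ȳᵢ | A·x̄ᵢ | A·ȳᵢ
rectangular body | 15300.00 | 85.00 | 45.00 | 1300500.00 | 688500.00
semicircular top | 11349.00 | 85.00 | 126.08 | 964665.29 | 1430826.98
triangular fin | 1375.00 | 186.67 | 18.33 | 256666.67 | 25208.33
hole | -452.39 | 30.00 | 63.00 | -13571.68 | -28500.53
Σ | 27571.61 |  |  | 2508260.28 | 2116034.78
x_c = 2508260.28 / 27571.61 = 90.97 in
y_c = 2116034.78 / 27571.61 = 76.75 in

x_c = 90.97 in, y_c = 76.75 in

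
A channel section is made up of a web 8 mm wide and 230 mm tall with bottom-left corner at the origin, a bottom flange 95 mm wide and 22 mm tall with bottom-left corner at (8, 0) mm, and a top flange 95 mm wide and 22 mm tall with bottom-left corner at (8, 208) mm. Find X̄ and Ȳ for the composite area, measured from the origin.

X̄ = 39.76 mm, Ȳ = 115.00 mm

Part | A | x̄ᵢ | ȳᵢ | A·x̄ᵢ | A·ȳᵢ
web | 1840.00 | 4.00 | 115.00 | 7360.00 | 211600.00
bottom flange | 2090.00 | 55.50 | 11.00 | 115995.00 | 22990.00
top flange | 2090.00 | 55.50 | 219.00 | 115995.00 | 457710.00
Σ | 6020.00 |  |  | 239350.00 | 692300.00
X̄ = 239350.00 / 6020.00 = 39.76 mm
Ȳ = 692300.00 / 6020.00 = 115.00 mm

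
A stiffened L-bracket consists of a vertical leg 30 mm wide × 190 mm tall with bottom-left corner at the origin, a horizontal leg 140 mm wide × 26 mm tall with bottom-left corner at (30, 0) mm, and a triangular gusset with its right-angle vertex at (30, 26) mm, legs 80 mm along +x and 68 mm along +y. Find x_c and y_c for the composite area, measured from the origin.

vertical leg: A = 30 × 190 = 5700.00, centroid at (15.00, 95.00).
horizontal leg: A = 140 × 26 = 3640.00, centroid at (100.00, 13.00).
gusset: A = ½·80·68 = 2720.00, centroid at (56.67, 48.67).
ΣA = 12060.00 mm²
ΣAx_c = (5700.00)(15.00) + (3640.00)(100.00) + (2720.00)(56.67) = 603633.33 mm³
ΣAy_c = (5700.00)(95.00) + (3640.00)(13.00) + (2720.00)(48.67) = 721193.33 mm³
x_c = 603633.33 / 12060.00 = 50.05 mm
y_c = 721193.33 / 12060.00 = 59.80 mm

x_c = 50.05 mm, y_c = 59.80 mm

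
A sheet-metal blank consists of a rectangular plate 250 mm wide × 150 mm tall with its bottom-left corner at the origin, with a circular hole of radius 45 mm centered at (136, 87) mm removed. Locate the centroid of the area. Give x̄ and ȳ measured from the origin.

Part | A | x̄ᵢ | ȳᵢ | A·x̄ᵢ | A·ȳᵢ
plate | 37500.00 | 125.00 | 75.00 | 4687500.00 | 2812500.00
hole | -6361.73 | 136.00 | 87.00 | -865194.62 | -553470.09
Σ | 31138.27 |  |  | 3822305.38 | 2259029.91
x̄ = 3822305.38 / 31138.27 = 122.75 mm
ȳ = 2259029.91 / 31138.27 = 72.55 mm

x̄ = 122.75 mm, ȳ = 72.55 mm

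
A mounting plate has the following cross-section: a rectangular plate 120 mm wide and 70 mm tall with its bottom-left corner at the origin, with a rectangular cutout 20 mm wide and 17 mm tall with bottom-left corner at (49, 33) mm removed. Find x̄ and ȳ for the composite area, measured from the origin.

x̄ = 60.04 mm, ȳ = 34.73 mm

plate: A = 120 × 70 = 8400.00, centroid at (60.00, 35.00).
hole: A = −(20 × 17) = -340.00, centroid at (59.00, 41.50).
ΣA = 8060.00 mm², ΣAx̄ = 483940.00 mm³, ΣAȳ = 279890.00 mm³.
x̄ = 483940.00/8060.00 = 60.04 mm; ȳ = 279890.00/8060.00 = 34.73 mm.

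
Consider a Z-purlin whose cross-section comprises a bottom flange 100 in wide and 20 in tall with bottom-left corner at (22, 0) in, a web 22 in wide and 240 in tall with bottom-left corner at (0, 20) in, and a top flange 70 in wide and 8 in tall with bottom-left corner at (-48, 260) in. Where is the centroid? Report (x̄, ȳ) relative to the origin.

x̄ = 24.85 in, ȳ = 115.69 in

bottom flange: A = 100 × 20 = 2000.00, centroid at (72.00, 10.00).
web: A = 22 × 240 = 5280.00, centroid at (11.00, 140.00).
top flange: A = 70 × 8 = 560.00, centroid at (-13.00, 264.00).
ΣA = 7840.00 in²
ΣAx̄ = (2000.00)(72.00) + (5280.00)(11.00) + (560.00)(-13.00) = 194800.00 in³
ΣAȳ = (2000.00)(10.00) + (5280.00)(140.00) + (560.00)(264.00) = 907040.00 in³
x̄ = 194800.00 / 7840.00 = 24.85 in
ȳ = 907040.00 / 7840.00 = 115.69 in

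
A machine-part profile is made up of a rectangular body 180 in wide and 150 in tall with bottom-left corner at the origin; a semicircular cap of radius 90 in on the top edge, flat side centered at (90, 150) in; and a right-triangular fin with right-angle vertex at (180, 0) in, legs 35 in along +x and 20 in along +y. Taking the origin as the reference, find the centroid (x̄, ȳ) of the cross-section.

rectangular body: A = 180 × 150 = 27000.00, centroid at (90.00, 75.00).
semicircular top: A = ½π·90² = 12723.45, centroid at (90.00, 188.20).
triangular fin: A = ½·35·20 = 350.00, centroid at (191.67, 6.67).
ΣA = 40073.45 in², ΣAx̄ = 3642193.86 in³, ΣAȳ = 4421850.87 in³.
x̄ = 3642193.86/40073.45 = 90.89 in; ȳ = 4421850.87/40073.45 = 110.34 in.

x̄ = 90.89 in, ȳ = 110.34 in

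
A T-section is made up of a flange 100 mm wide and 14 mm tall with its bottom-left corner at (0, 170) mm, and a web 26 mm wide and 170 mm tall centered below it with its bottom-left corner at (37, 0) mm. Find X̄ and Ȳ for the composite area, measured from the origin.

X̄ = 50.00 mm, Ȳ = 107.13 mm

web: A = 26 × 170 = 4420.00, centroid at (50.00, 85.00).
flange: A = 100 × 14 = 1400.00, centroid at (50.00, 177.00).
ΣA = 5820.00 mm²
ΣAX̄ = (4420.00)(50.00) + (1400.00)(50.00) = 291000.00 mm³
ΣAȲ = (4420.00)(85.00) + (1400.00)(177.00) = 623500.00 mm³
X̄ = 291000.00 / 5820.00 = 50.00 mm
Ȳ = 623500.00 / 5820.00 = 107.13 mm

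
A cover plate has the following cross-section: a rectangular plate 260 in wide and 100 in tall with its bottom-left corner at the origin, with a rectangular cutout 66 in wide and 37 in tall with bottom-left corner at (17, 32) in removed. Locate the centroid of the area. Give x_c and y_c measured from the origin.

x_c = 138.29 in, y_c = 49.95 in

plate: A = 260 × 100 = 26000.00, centroid at (130.00, 50.00).
hole: A = −(66 × 37) = -2442.00, centroid at (50.00, 50.50).
ΣA = 23558.00 in²
ΣAx_c = (26000.00)(130.00) + (-2442.00)(50.00) = 3257900.00 in³
ΣAy_c = (26000.00)(50.00) + (-2442.00)(50.50) = 1176679.00 in³
x_c = 3257900.00 / 23558.00 = 138.29 in
y_c = 1176679.00 / 23558.00 = 49.95 in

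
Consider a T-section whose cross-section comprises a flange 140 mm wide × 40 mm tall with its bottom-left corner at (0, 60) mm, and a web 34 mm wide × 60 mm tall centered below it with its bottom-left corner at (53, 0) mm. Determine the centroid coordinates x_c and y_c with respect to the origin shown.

x_c = 70.00 mm, y_c = 66.65 mm

Part | A | x̄ᵢ | ȳᵢ | A·x̄ᵢ | A·ȳᵢ
web | 2040.00 | 70.00 | 30.00 | 142800.00 | 61200.00
flange | 5600.00 | 70.00 | 80.00 | 392000.00 | 448000.00
Σ | 7640.00 |  |  | 534800.00 | 509200.00
x_c = 534800.00 / 7640.00 = 70.00 mm
y_c = 509200.00 / 7640.00 = 66.65 mm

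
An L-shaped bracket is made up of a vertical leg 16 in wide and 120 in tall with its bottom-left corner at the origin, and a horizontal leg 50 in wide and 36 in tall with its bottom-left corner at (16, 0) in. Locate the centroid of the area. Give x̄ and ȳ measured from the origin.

vertical leg: A = 16 × 120 = 1920.00, centroid at (8.00, 60.00).
horizontal leg: A = 50 × 36 = 1800.00, centroid at (41.00, 18.00).
ΣA = 3720.00 in²
ΣAx̄ = (1920.00)(8.00) + (1800.00)(41.00) = 89160.00 in³
ΣAȳ = (1920.00)(60.00) + (1800.00)(18.00) = 147600.00 in³
x̄ = 89160.00 / 3720.00 = 23.97 in
ȳ = 147600.00 / 3720.00 = 39.68 in

x̄ = 23.97 in, ȳ = 39.68 in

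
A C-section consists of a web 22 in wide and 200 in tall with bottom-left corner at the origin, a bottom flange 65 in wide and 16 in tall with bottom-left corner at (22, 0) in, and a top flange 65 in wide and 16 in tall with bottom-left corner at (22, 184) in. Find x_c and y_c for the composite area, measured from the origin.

web: A = 22 × 200 = 4400.00, centroid at (11.00, 100.00).
bottom flange: A = 65 × 16 = 1040.00, centroid at (54.50, 8.00).
top flange: A = 65 × 16 = 1040.00, centroid at (54.50, 192.00).
ΣA = 6480.00 in²
ΣAx_c = (4400.00)(11.00) + (1040.00)(54.50) + (1040.00)(54.50) = 161760.00 in³
ΣAy_c = (4400.00)(100.00) + (1040.00)(8.00) + (1040.00)(192.00) = 648000.00 in³
x_c = 161760.00 / 6480.00 = 24.96 in
y_c = 648000.00 / 6480.00 = 100.00 in

x_c = 24.96 in, y_c = 100.00 in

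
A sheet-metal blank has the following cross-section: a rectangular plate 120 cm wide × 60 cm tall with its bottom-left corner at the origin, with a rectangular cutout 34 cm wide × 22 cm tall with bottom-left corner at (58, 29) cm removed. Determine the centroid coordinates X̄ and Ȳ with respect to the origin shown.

plate: A = 120 × 60 = 7200.00, centroid at (60.00, 30.00).
hole: A = −(34 × 22) = -748.00, centroid at (75.00, 40.00).
ΣA = 6452.00 cm², ΣAX̄ = 375900.00 cm³, ΣAȲ = 186080.00 cm³.
X̄ = 375900.00/6452.00 = 58.26 cm; Ȳ = 186080.00/6452.00 = 28.84 cm.

X̄ = 58.26 cm, Ȳ = 28.84 cm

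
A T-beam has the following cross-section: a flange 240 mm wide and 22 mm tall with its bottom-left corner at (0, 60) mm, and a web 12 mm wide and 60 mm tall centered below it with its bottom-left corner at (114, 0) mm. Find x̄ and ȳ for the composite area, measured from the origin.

web: A = 12 × 60 = 720.00, centroid at (120.00, 30.00).
flange: A = 240 × 22 = 5280.00, centroid at (120.00, 71.00).
ΣA = 6000.00 mm²
ΣAx̄ = (720.00)(120.00) + (5280.00)(120.00) = 720000.00 mm³
ΣAȳ = (720.00)(30.00) + (5280.00)(71.00) = 396480.00 mm³
x̄ = 720000.00 / 6000.00 = 120.00 mm
ȳ = 396480.00 / 6000.00 = 66.08 mm

x̄ = 120.00 mm, ȳ = 66.08 mm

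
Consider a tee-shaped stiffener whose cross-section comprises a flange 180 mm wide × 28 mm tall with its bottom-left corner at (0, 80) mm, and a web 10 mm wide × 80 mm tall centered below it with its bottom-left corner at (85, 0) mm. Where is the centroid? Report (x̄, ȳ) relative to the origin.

x̄ = 90.00 mm, ȳ = 86.60 mm

Part | A | x̄ᵢ | ȳᵢ | A·x̄ᵢ | A·ȳᵢ
web | 800.00 | 90.00 | 40.00 | 72000.00 | 32000.00
flange | 5040.00 | 90.00 | 94.00 | 453600.00 | 473760.00
Σ | 5840.00 |  |  | 525600.00 | 505760.00
x̄ = 525600.00 / 5840.00 = 90.00 mm
ȳ = 505760.00 / 5840.00 = 86.60 mm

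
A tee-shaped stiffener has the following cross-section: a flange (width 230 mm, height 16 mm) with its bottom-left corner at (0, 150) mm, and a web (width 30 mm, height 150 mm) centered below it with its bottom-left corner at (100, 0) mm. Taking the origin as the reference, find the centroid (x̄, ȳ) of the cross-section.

x̄ = 115.00 mm, ȳ = 112.34 mm

web: A = 30 × 150 = 4500.00, centroid at (115.00, 75.00).
flange: A = 230 × 16 = 3680.00, centroid at (115.00, 158.00).
ΣA = 8180.00 mm², ΣAx̄ = 940700.00 mm³, ΣAȳ = 918940.00 mm³.
x̄ = 940700.00/8180.00 = 115.00 mm; ȳ = 918940.00/8180.00 = 112.34 mm.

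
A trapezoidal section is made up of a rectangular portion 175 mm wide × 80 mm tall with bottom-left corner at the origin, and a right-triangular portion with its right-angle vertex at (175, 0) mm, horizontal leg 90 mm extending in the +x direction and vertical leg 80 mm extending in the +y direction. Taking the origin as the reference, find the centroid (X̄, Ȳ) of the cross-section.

X̄ = 111.53 mm, Ȳ = 37.27 mm

Part | A | x̄ᵢ | ȳᵢ | A·x̄ᵢ | A·ȳᵢ
rectangular portion | 14000.00 | 87.50 | 40.00 | 1225000.00 | 560000.00
triangular portion | 3600.00 | 205.00 | 26.67 | 738000.00 | 96000.00
Σ | 17600.00 |  |  | 1963000.00 | 656000.00
X̄ = 1963000.00 / 17600.00 = 111.53 mm
Ȳ = 656000.00 / 17600.00 = 37.27 mm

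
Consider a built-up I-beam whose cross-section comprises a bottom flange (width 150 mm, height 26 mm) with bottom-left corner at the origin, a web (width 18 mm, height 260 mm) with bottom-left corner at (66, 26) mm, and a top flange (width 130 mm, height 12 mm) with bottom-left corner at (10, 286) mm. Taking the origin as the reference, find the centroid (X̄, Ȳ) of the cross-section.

X̄ = 75.00 mm, Ȳ = 121.92 mm

bottom flange: A = 150 × 26 = 3900.00, centroid at (75.00, 13.00).
web: A = 18 × 260 = 4680.00, centroid at (75.00, 156.00).
top flange: A = 130 × 12 = 1560.00, centroid at (75.00, 292.00).
ΣA = 10140.00 mm², ΣAX̄ = 760500.00 mm³, ΣAȲ = 1236300.00 mm³.
X̄ = 760500.00/10140.00 = 75.00 mm; Ȳ = 1236300.00/10140.00 = 121.92 mm.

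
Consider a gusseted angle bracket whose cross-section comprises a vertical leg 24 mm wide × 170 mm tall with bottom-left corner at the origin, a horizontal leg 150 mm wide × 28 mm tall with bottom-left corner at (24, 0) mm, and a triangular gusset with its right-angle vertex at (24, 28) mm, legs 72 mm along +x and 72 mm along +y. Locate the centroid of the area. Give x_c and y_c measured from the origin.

x_c = 54.19 mm, y_c = 49.70 mm

vertical leg: A = 24 × 170 = 4080.00, centroid at (12.00, 85.00).
horizontal leg: A = 150 × 28 = 4200.00, centroid at (99.00, 14.00).
gusset: A = ½·72·72 = 2592.00, centroid at (48.00, 52.00).
ΣA = 10872.00 mm²
ΣAx_c = (4080.00)(12.00) + (4200.00)(99.00) + (2592.00)(48.00) = 589176.00 mm³
ΣAy_c = (4080.00)(85.00) + (4200.00)(14.00) + (2592.00)(52.00) = 540384.00 mm³
x_c = 589176.00 / 10872.00 = 54.19 mm
y_c = 540384.00 / 10872.00 = 49.70 mm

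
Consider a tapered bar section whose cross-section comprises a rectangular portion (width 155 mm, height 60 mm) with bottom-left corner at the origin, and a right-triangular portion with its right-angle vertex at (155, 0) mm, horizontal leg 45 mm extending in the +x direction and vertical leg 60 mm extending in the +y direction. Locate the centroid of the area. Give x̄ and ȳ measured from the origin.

x̄ = 89.23 mm, ȳ = 28.73 mm

rectangular portion: A = 155 × 60 = 9300.00, centroid at (77.50, 30.00).
triangular portion: A = ½·45·60 = 1350.00, centroid at (170.00, 20.00).
ΣA = 10650.00 mm², ΣAx̄ = 950250.00 mm³, ΣAȳ = 306000.00 mm³.
x̄ = 950250.00/10650.00 = 89.23 mm; ȳ = 306000.00/10650.00 = 28.73 mm.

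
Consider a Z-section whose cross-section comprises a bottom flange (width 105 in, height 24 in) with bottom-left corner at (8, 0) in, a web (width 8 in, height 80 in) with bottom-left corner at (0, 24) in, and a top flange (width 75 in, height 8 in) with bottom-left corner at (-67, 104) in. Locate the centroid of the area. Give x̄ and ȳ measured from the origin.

x̄ = 36.52 in, ȳ = 36.17 in

bottom flange: A = 105 × 24 = 2520.00, centroid at (60.50, 12.00).
web: A = 8 × 80 = 640.00, centroid at (4.00, 64.00).
top flange: A = 75 × 8 = 600.00, centroid at (-29.50, 108.00).
ΣA = 3760.00 in²
ΣAx̄ = (2520.00)(60.50) + (640.00)(4.00) + (600.00)(-29.50) = 137320.00 in³
ΣAȳ = (2520.00)(12.00) + (640.00)(64.00) + (600.00)(108.00) = 136000.00 in³
x̄ = 137320.00 / 3760.00 = 36.52 in
ȳ = 136000.00 / 3760.00 = 36.17 in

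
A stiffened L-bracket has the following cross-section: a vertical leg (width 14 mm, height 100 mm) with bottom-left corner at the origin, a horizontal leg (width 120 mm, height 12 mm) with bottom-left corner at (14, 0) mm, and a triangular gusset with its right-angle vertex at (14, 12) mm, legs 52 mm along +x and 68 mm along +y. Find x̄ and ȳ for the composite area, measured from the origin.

vertical leg: A = 14 × 100 = 1400.00, centroid at (7.00, 50.00).
horizontal leg: A = 120 × 12 = 1440.00, centroid at (74.00, 6.00).
gusset: A = ½·52·68 = 1768.00, centroid at (31.33, 34.67).
ΣA = 4608.00 mm²
ΣAx̄ = (1400.00)(7.00) + (1440.00)(74.00) + (1768.00)(31.33) = 171757.33 mm³
ΣAȳ = (1400.00)(50.00) + (1440.00)(6.00) + (1768.00)(34.67) = 139930.67 mm³
x̄ = 171757.33 / 4608.00 = 37.27 mm
ȳ = 139930.67 / 4608.00 = 30.37 mm

x̄ = 37.27 mm, ȳ = 30.37 mm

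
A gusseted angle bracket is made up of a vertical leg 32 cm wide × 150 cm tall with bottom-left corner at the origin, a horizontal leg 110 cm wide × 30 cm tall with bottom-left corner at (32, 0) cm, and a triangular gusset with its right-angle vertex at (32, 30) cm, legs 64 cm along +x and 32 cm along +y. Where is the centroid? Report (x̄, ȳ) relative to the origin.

vertical leg: A = 32 × 150 = 4800.00, centroid at (16.00, 75.00).
horizontal leg: A = 110 × 30 = 3300.00, centroid at (87.00, 15.00).
gusset: A = ½·64·32 = 1024.00, centroid at (53.33, 40.67).
ΣA = 9124.00 cm², ΣAx̄ = 418513.33 cm³, ΣAȳ = 451142.67 cm³.
x̄ = 418513.33/9124.00 = 45.87 cm; ȳ = 451142.67/9124.00 = 49.45 cm.

x̄ = 45.87 cm, ȳ = 49.45 cm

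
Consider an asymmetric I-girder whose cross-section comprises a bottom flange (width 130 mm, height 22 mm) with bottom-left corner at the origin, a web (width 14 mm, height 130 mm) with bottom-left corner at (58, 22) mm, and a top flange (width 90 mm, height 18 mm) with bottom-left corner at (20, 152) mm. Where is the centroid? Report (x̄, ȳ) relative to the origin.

bottom flange: A = 130 × 22 = 2860.00, centroid at (65.00, 11.00).
web: A = 14 × 130 = 1820.00, centroid at (65.00, 87.00).
top flange: A = 90 × 18 = 1620.00, centroid at (65.00, 161.00).
ΣA = 6300.00 mm²
ΣAx̄ = (2860.00)(65.00) + (1820.00)(65.00) + (1620.00)(65.00) = 409500.00 mm³
ΣAȳ = (2860.00)(11.00) + (1820.00)(87.00) + (1620.00)(161.00) = 450620.00 mm³
x̄ = 409500.00 / 6300.00 = 65.00 mm
ȳ = 450620.00 / 6300.00 = 71.53 mm

x̄ = 65.00 mm, ȳ = 71.53 mm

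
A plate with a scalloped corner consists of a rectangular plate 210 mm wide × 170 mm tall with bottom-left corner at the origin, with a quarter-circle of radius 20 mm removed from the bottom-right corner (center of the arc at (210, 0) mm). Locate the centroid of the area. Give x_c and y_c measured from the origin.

x_c = 104.14 mm, y_c = 85.68 mm

Part | A | x̄ᵢ | ȳᵢ | A·x̄ᵢ | A·ȳᵢ
plate | 35700.00 | 105.00 | 85.00 | 3748500.00 | 3034500.00
removed quarter-circle | -314.16 | 201.51 | 8.49 | -63306.78 | -2666.67
Σ | 35385.84 |  |  | 3685193.22 | 3031833.33
x_c = 3685193.22 / 35385.84 = 104.14 mm
y_c = 3031833.33 / 35385.84 = 85.68 mm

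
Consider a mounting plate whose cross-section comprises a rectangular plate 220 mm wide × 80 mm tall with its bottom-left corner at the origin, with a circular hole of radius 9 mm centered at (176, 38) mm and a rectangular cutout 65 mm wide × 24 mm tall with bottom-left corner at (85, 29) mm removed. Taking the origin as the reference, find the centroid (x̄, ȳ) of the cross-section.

Part | A | x̄ᵢ | ȳᵢ | A·x̄ᵢ | A·ȳᵢ
plate | 17600.00 | 110.00 | 40.00 | 1936000.00 | 704000.00
hole 1 | -254.47 | 176.00 | 38.00 | -44786.54 | -9669.82
hole 2 | -1560.00 | 117.50 | 41.00 | -183300.00 | -63960.00
Σ | 15785.53 |  |  | 1707913.46 | 630370.18
x̄ = 1707913.46 / 15785.53 = 108.19 mm
ȳ = 630370.18 / 15785.53 = 39.93 mm

x̄ = 108.19 mm, ȳ = 39.93 mm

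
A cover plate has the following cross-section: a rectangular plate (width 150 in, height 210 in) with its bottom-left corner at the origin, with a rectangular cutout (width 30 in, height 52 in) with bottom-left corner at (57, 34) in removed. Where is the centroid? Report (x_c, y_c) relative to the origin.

x_c = 75.16 in, y_c = 107.34 in

plate: A = 150 × 210 = 31500.00, centroid at (75.00, 105.00).
hole: A = −(30 × 52) = -1560.00, centroid at (72.00, 60.00).
ΣA = 29940.00 in²
ΣAx_c = (31500.00)(75.00) + (-1560.00)(72.00) = 2250180.00 in³
ΣAy_c = (31500.00)(105.00) + (-1560.00)(60.00) = 3213900.00 in³
x_c = 2250180.00 / 29940.00 = 75.16 in
y_c = 3213900.00 / 29940.00 = 107.34 in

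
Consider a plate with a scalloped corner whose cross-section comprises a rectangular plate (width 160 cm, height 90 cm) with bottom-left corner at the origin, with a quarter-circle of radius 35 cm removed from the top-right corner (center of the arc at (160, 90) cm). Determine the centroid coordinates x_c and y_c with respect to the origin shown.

x_c = 75.34 cm, y_c = 42.84 cm

plate: A = 160 × 90 = 14400.00, centroid at (80.00, 45.00).
removed quarter-circle: A = −¼π·35² = -962.11, centroid at (145.15, 75.15).
ΣA = 13437.89 cm²
ΣAx_c = (14400.00)(80.00) + (-962.11)(145.15) = 1012353.63 cm³
ΣAy_c = (14400.00)(45.00) + (-962.11)(75.15) = 575701.52 cm³
x_c = 1012353.63 / 13437.89 = 75.34 cm
y_c = 575701.52 / 13437.89 = 42.84 cm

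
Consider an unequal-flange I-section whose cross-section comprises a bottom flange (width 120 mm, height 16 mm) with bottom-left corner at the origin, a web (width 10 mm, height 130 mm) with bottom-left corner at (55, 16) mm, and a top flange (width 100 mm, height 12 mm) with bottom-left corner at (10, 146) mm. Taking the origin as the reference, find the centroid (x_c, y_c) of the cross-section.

bottom flange: A = 120 × 16 = 1920.00, centroid at (60.00, 8.00).
web: A = 10 × 130 = 1300.00, centroid at (60.00, 81.00).
top flange: A = 100 × 12 = 1200.00, centroid at (60.00, 152.00).
ΣA = 4420.00 mm², ΣAx_c = 265200.00 mm³, ΣAy_c = 303060.00 mm³.
x_c = 265200.00/4420.00 = 60.00 mm; y_c = 303060.00/4420.00 = 68.57 mm.

x_c = 60.00 mm, y_c = 68.57 mm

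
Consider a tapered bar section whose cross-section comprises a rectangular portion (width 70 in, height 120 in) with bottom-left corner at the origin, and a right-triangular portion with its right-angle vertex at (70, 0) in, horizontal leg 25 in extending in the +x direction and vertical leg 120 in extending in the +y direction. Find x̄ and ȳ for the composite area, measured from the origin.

Part | A | x̄ᵢ | ȳᵢ | A·x̄ᵢ | A·ȳᵢ
rectangular portion | 8400.00 | 35.00 | 60.00 | 294000.00 | 504000.00
triangular portion | 1500.00 | 78.33 | 40.00 | 117500.00 | 60000.00
Σ | 9900.00 |  |  | 411500.00 | 564000.00
x̄ = 411500.00 / 9900.00 = 41.57 in
ȳ = 564000.00 / 9900.00 = 56.97 in

x̄ = 41.57 in, ȳ = 56.97 in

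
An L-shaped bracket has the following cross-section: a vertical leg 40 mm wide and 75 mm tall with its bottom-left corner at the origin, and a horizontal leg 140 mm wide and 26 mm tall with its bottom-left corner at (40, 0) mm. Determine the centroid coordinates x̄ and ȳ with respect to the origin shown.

x̄ = 69.34 mm, ȳ = 24.07 mm

Part | A | x̄ᵢ | ȳᵢ | A·x̄ᵢ | A·ȳᵢ
vertical leg | 3000.00 | 20.00 | 37.50 | 60000.00 | 112500.00
horizontal leg | 3640.00 | 110.00 | 13.00 | 400400.00 | 47320.00
Σ | 6640.00 |  |  | 460400.00 | 159820.00
x̄ = 460400.00 / 6640.00 = 69.34 mm
ȳ = 159820.00 / 6640.00 = 24.07 mm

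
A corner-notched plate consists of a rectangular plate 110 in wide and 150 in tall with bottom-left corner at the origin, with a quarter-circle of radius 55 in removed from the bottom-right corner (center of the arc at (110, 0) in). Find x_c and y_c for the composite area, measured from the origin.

Part | A | x̄ᵢ | ȳᵢ | A·x̄ᵢ | A·ȳᵢ
plate | 16500.00 | 55.00 | 75.00 | 907500.00 | 1237500.00
removed quarter-circle | -2375.83 | 86.66 | 23.34 | -205882.91 | -55458.33
Σ | 14124.17 |  |  | 701617.09 | 1182041.67
x_c = 701617.09 / 14124.17 = 49.67 in
y_c = 1182041.67 / 14124.17 = 83.69 in

x_c = 49.67 in, y_c = 83.69 in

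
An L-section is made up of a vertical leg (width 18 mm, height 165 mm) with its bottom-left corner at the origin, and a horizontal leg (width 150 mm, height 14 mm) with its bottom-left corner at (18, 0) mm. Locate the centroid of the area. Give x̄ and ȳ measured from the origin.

Part | A | x̄ᵢ | ȳᵢ | A·x̄ᵢ | A·ȳᵢ
vertical leg | 2970.00 | 9.00 | 82.50 | 26730.00 | 245025.00
horizontal leg | 2100.00 | 93.00 | 7.00 | 195300.00 | 14700.00
Σ | 5070.00 |  |  | 222030.00 | 259725.00
x̄ = 222030.00 / 5070.00 = 43.79 mm
ȳ = 259725.00 / 5070.00 = 51.23 mm

x̄ = 43.79 mm, ȳ = 51.23 mm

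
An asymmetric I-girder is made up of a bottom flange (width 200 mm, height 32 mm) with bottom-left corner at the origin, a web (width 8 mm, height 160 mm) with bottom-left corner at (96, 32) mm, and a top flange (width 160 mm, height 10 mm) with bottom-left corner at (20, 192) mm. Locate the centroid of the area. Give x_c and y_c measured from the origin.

bottom flange: A = 200 × 32 = 6400.00, centroid at (100.00, 16.00).
web: A = 8 × 160 = 1280.00, centroid at (100.00, 112.00).
top flange: A = 160 × 10 = 1600.00, centroid at (100.00, 197.00).
ΣA = 9280.00 mm²
ΣAx_c = (6400.00)(100.00) + (1280.00)(100.00) + (1600.00)(100.00) = 928000.00 mm³
ΣAy_c = (6400.00)(16.00) + (1280.00)(112.00) + (1600.00)(197.00) = 560960.00 mm³
x_c = 928000.00 / 9280.00 = 100.00 mm
y_c = 560960.00 / 9280.00 = 60.45 mm

x_c = 100.00 mm, y_c = 60.45 mm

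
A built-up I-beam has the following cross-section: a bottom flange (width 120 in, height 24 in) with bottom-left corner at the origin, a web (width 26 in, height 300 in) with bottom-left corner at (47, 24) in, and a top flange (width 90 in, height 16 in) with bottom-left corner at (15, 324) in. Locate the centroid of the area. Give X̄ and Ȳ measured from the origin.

bottom flange: A = 120 × 24 = 2880.00, centroid at (60.00, 12.00).
web: A = 26 × 300 = 7800.00, centroid at (60.00, 174.00).
top flange: A = 90 × 16 = 1440.00, centroid at (60.00, 332.00).
ΣA = 12120.00 in², ΣAX̄ = 727200.00 in³, ΣAȲ = 1869840.00 in³.
X̄ = 727200.00/12120.00 = 60.00 in; Ȳ = 1869840.00/12120.00 = 154.28 in.

X̄ = 60.00 in, Ȳ = 154.28 in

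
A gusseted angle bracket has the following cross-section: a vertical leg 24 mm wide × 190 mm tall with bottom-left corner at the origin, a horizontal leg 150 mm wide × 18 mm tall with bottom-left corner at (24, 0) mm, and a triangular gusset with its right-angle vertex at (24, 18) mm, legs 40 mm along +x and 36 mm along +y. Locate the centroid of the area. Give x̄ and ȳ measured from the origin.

x̄ = 43.72 mm, ȳ = 60.04 mm

Part | A | x̄ᵢ | ȳᵢ | A·x̄ᵢ | A·ȳᵢ
vertical leg | 4560.00 | 12.00 | 95.00 | 54720.00 | 433200.00
horizontal leg | 2700.00 | 99.00 | 9.00 | 267300.00 | 24300.00
gusset | 720.00 | 37.33 | 30.00 | 26880.00 | 21600.00
Σ | 7980.00 |  |  | 348900.00 | 479100.00
x̄ = 348900.00 / 7980.00 = 43.72 mm
ȳ = 479100.00 / 7980.00 = 60.04 mm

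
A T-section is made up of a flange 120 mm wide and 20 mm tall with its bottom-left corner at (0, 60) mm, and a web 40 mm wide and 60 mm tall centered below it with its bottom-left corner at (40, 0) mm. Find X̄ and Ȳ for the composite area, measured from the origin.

X̄ = 60.00 mm, Ȳ = 50.00 mm

web: A = 40 × 60 = 2400.00, centroid at (60.00, 30.00).
flange: A = 120 × 20 = 2400.00, centroid at (60.00, 70.00).
ΣA = 4800.00 mm², ΣAX̄ = 288000.00 mm³, ΣAȲ = 240000.00 mm³.
X̄ = 288000.00/4800.00 = 60.00 mm; Ȳ = 240000.00/4800.00 = 50.00 mm.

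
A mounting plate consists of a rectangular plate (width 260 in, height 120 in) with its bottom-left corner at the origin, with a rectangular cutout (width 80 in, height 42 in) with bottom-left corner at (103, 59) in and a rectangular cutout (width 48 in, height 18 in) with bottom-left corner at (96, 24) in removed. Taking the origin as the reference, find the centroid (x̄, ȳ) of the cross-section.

Part | A | x̄ᵢ | ȳᵢ | A·x̄ᵢ | A·ȳᵢ
plate | 31200.00 | 130.00 | 60.00 | 4056000.00 | 1872000.00
hole 1 | -3360.00 | 143.00 | 80.00 | -480480.00 | -268800.00
hole 2 | -864.00 | 120.00 | 33.00 | -103680.00 | -28512.00
Σ | 26976.00 |  |  | 3471840.00 | 1574688.00
x̄ = 3471840.00 / 26976.00 = 128.70 in
ȳ = 1574688.00 / 26976.00 = 58.37 in

x̄ = 128.70 in, ȳ = 58.37 in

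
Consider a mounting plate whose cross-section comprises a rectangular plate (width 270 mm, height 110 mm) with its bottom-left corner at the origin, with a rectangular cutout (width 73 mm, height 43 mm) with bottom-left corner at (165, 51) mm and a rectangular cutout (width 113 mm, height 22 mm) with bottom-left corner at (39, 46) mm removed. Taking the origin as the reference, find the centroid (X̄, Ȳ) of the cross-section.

X̄ = 130.41 mm, Ȳ = 52.51 mm

plate: A = 270 × 110 = 29700.00, centroid at (135.00, 55.00).
hole 1: A = −(73 × 43) = -3139.00, centroid at (201.50, 72.50).
hole 2: A = −(113 × 22) = -2486.00, centroid at (95.50, 57.00).
ΣA = 24075.00 mm²
ΣAX̄ = (29700.00)(135.00) + (-3139.00)(201.50) + (-2486.00)(95.50) = 3139578.50 mm³
ΣAȲ = (29700.00)(55.00) + (-3139.00)(72.50) + (-2486.00)(57.00) = 1264220.50 mm³
X̄ = 3139578.50 / 24075.00 = 130.41 mm
Ȳ = 1264220.50 / 24075.00 = 52.51 mm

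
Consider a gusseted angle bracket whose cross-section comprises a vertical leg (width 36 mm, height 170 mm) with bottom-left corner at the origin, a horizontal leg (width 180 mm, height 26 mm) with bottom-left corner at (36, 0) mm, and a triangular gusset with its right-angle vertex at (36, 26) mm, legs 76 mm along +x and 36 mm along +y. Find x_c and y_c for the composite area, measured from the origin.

Part | A | x̄ᵢ | ȳᵢ | A·x̄ᵢ | A·ȳᵢ
vertical leg | 6120.00 | 18.00 | 85.00 | 110160.00 | 520200.00
horizontal leg | 4680.00 | 126.00 | 13.00 | 589680.00 | 60840.00
gusset | 1368.00 | 61.33 | 38.00 | 83904.00 | 51984.00
Σ | 12168.00 |  |  | 783744.00 | 633024.00
x_c = 783744.00 / 12168.00 = 64.41 mm
y_c = 633024.00 / 12168.00 = 52.02 mm

x_c = 64.41 mm, y_c = 52.02 mm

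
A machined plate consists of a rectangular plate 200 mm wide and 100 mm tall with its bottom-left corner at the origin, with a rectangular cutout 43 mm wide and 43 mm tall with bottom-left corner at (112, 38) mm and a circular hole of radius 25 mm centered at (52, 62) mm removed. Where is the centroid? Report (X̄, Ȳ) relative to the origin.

X̄ = 102.00 mm, Ȳ = 47.46 mm

plate: A = 200 × 100 = 20000.00, centroid at (100.00, 50.00).
hole 1: A = −(43 × 43) = -1849.00, centroid at (133.50, 59.50).
hole 2: A = −π·25² = -1963.50, centroid at (52.00, 62.00).
ΣA = 16187.50 mm²
ΣAX̄ = (20000.00)(100.00) + (-1849.00)(133.50) + (-1963.50)(52.00) = 1651056.74 mm³
ΣAȲ = (20000.00)(50.00) + (-1849.00)(59.50) + (-1963.50)(62.00) = 768247.78 mm³
X̄ = 1651056.74 / 16187.50 = 102.00 mm
Ȳ = 768247.78 / 16187.50 = 47.46 mm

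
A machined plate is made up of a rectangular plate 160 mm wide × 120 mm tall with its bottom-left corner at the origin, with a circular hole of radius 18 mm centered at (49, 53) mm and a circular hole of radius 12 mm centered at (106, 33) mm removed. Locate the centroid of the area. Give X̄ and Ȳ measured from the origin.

plate: A = 160 × 120 = 19200.00, centroid at (80.00, 60.00).
hole 1: A = −π·18² = -1017.88, centroid at (49.00, 53.00).
hole 2: A = −π·12² = -452.39, centroid at (106.00, 33.00).
ΣA = 17729.73 mm², ΣAX̄ = 1438170.80 mm³, ΣAȲ = 1083123.72 mm³.
X̄ = 1438170.80/17729.73 = 81.12 mm; Ȳ = 1083123.72/17729.73 = 61.09 mm.

X̄ = 81.12 mm, Ȳ = 61.09 mm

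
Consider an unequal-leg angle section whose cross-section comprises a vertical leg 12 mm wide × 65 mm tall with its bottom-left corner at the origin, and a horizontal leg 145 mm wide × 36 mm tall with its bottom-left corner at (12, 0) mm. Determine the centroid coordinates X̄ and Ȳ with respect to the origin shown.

X̄ = 74.30 mm, Ȳ = 19.89 mm

vertical leg: A = 12 × 65 = 780.00, centroid at (6.00, 32.50).
horizontal leg: A = 145 × 36 = 5220.00, centroid at (84.50, 18.00).
ΣA = 6000.00 mm²
ΣAX̄ = (780.00)(6.00) + (5220.00)(84.50) = 445770.00 mm³
ΣAȲ = (780.00)(32.50) + (5220.00)(18.00) = 119310.00 mm³
X̄ = 445770.00 / 6000.00 = 74.30 mm
Ȳ = 119310.00 / 6000.00 = 19.89 mm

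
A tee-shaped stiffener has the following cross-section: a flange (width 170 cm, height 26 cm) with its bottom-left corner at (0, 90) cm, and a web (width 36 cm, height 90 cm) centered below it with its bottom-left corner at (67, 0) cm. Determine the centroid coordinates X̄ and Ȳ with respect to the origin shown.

X̄ = 85.00 cm, Ȳ = 78.47 cm

web: A = 36 × 90 = 3240.00, centroid at (85.00, 45.00).
flange: A = 170 × 26 = 4420.00, centroid at (85.00, 103.00).
ΣA = 7660.00 cm²
ΣAX̄ = (3240.00)(85.00) + (4420.00)(85.00) = 651100.00 cm³
ΣAȲ = (3240.00)(45.00) + (4420.00)(103.00) = 601060.00 cm³
X̄ = 651100.00 / 7660.00 = 85.00 cm
Ȳ = 601060.00 / 7660.00 = 78.47 cm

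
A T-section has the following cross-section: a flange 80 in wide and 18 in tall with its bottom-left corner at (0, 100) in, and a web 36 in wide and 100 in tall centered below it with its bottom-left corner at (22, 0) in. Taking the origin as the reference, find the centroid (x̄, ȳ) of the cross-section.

Part | A | x̄ᵢ | ȳᵢ | A·x̄ᵢ | A·ȳᵢ
web | 3600.00 | 40.00 | 50.00 | 144000.00 | 180000.00
flange | 1440.00 | 40.00 | 109.00 | 57600.00 | 156960.00
Σ | 5040.00 |  |  | 201600.00 | 336960.00
x̄ = 201600.00 / 5040.00 = 40.00 in
ȳ = 336960.00 / 5040.00 = 66.86 in

x̄ = 40.00 in, ȳ = 66.86 in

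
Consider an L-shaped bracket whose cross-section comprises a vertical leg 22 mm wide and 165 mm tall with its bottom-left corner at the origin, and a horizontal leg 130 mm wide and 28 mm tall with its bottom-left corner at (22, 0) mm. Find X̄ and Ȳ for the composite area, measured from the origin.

vertical leg: A = 22 × 165 = 3630.00, centroid at (11.00, 82.50).
horizontal leg: A = 130 × 28 = 3640.00, centroid at (87.00, 14.00).
ΣA = 7270.00 mm²
ΣAX̄ = (3630.00)(11.00) + (3640.00)(87.00) = 356610.00 mm³
ΣAȲ = (3630.00)(82.50) + (3640.00)(14.00) = 350435.00 mm³
X̄ = 356610.00 / 7270.00 = 49.05 mm
Ȳ = 350435.00 / 7270.00 = 48.20 mm

X̄ = 49.05 mm, Ȳ = 48.20 mm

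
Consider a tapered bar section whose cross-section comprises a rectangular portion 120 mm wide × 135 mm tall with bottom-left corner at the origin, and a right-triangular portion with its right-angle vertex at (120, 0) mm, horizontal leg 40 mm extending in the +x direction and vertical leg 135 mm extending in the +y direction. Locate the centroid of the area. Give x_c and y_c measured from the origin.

rectangular portion: A = 120 × 135 = 16200.00, centroid at (60.00, 67.50).
triangular portion: A = ½·40·135 = 2700.00, centroid at (133.33, 45.00).
ΣA = 18900.00 mm², ΣAx_c = 1332000.00 mm³, ΣAy_c = 1215000.00 mm³.
x_c = 1332000.00/18900.00 = 70.48 mm; y_c = 1215000.00/18900.00 = 64.29 mm.

x_c = 70.48 mm, y_c = 64.29 mm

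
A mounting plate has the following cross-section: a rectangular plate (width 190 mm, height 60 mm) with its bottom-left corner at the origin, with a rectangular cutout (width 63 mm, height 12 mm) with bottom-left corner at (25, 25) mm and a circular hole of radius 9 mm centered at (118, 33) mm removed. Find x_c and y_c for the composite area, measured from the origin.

x_c = 97.24 mm, y_c = 29.85 mm

Part | A | x̄ᵢ | ȳᵢ | A·x̄ᵢ | A·ȳᵢ
plate | 11400.00 | 95.00 | 30.00 | 1083000.00 | 342000.00
hole 1 | -756.00 | 56.50 | 31.00 | -42714.00 | -23436.00
hole 2 | -254.47 | 118.00 | 33.00 | -30027.34 | -8397.48
Σ | 10389.53 |  |  | 1010258.66 | 310166.52
x_c = 1010258.66 / 10389.53 = 97.24 mm
y_c = 310166.52 / 10389.53 = 29.85 mm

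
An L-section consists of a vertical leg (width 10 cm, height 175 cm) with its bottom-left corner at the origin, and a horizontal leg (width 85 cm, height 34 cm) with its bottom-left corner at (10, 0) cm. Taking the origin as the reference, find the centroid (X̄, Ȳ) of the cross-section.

vertical leg: A = 10 × 175 = 1750.00, centroid at (5.00, 87.50).
horizontal leg: A = 85 × 34 = 2890.00, centroid at (52.50, 17.00).
ΣA = 4640.00 cm²
ΣAX̄ = (1750.00)(5.00) + (2890.00)(52.50) = 160475.00 cm³
ΣAȲ = (1750.00)(87.50) + (2890.00)(17.00) = 202255.00 cm³
X̄ = 160475.00 / 4640.00 = 34.59 cm
Ȳ = 202255.00 / 4640.00 = 43.59 cm

X̄ = 34.59 cm, Ȳ = 43.59 cm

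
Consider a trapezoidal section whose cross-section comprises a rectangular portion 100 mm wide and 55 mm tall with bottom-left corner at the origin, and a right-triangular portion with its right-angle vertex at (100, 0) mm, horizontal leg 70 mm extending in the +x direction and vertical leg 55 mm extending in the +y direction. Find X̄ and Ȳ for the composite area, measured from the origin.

X̄ = 69.01 mm, Ȳ = 25.12 mm

rectangular portion: A = 100 × 55 = 5500.00, centroid at (50.00, 27.50).
triangular portion: A = ½·70·55 = 1925.00, centroid at (123.33, 18.33).
ΣA = 7425.00 mm², ΣAX̄ = 512416.67 mm³, ΣAȲ = 186541.67 mm³.
X̄ = 512416.67/7425.00 = 69.01 mm; Ȳ = 186541.67/7425.00 = 25.12 mm.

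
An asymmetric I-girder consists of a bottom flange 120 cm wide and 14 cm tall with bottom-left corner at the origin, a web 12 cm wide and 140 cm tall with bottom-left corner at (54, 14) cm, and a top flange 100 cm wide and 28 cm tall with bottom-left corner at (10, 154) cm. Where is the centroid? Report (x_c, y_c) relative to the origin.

x_c = 60.00 cm, y_c = 101.18 cm

bottom flange: A = 120 × 14 = 1680.00, centroid at (60.00, 7.00).
web: A = 12 × 140 = 1680.00, centroid at (60.00, 84.00).
top flange: A = 100 × 28 = 2800.00, centroid at (60.00, 168.00).
ΣA = 6160.00 cm²
ΣAx_c = (1680.00)(60.00) + (1680.00)(60.00) + (2800.00)(60.00) = 369600.00 cm³
ΣAy_c = (1680.00)(7.00) + (1680.00)(84.00) + (2800.00)(168.00) = 623280.00 cm³
x_c = 369600.00 / 6160.00 = 60.00 cm
y_c = 623280.00 / 6160.00 = 101.18 cm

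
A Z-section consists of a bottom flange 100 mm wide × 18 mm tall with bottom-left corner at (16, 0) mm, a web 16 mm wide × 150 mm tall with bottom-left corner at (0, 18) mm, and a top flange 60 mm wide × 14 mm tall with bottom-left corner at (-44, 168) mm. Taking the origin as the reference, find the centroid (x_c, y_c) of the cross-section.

bottom flange: A = 100 × 18 = 1800.00, centroid at (66.00, 9.00).
web: A = 16 × 150 = 2400.00, centroid at (8.00, 93.00).
top flange: A = 60 × 14 = 840.00, centroid at (-14.00, 175.00).
ΣA = 5040.00 mm²
ΣAx_c = (1800.00)(66.00) + (2400.00)(8.00) + (840.00)(-14.00) = 126240.00 mm³
ΣAy_c = (1800.00)(9.00) + (2400.00)(93.00) + (840.00)(175.00) = 386400.00 mm³
x_c = 126240.00 / 5040.00 = 25.05 mm
y_c = 386400.00 / 5040.00 = 76.67 mm

x_c = 25.05 mm, y_c = 76.67 mm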